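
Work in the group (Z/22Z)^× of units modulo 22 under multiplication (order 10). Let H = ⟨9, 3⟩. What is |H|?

|⟨9⟩| = 5 and |⟨3⟩| = 5, so |H| is a multiple of lcm(5, 5) = 5 and divides |G| = 10.
Closing under the operation: H = {1, 3, 5, 9, 15}, so |H| = 5.

5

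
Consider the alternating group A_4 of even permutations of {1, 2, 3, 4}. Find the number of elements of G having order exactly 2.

3

The elements of order 2 are: (1 2)(3 4), (1 3)(2 4), (1 4)(2 3).
That's 3.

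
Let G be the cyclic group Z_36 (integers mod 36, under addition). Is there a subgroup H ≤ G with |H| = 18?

Yes

18 | 36. A subgroup of order 18 is {0, 2, 4, 6, 8, 10, 12, 14, 16, 18, 20, 22, 24, 26, 28, 30, 32, 34}.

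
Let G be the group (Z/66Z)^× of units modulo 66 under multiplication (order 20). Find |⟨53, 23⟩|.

10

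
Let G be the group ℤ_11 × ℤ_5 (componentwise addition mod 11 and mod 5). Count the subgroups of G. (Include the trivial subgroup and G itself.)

4

|G| = 55, so by Lagrange every subgroup order divides 55. Divisors: 1, 5, 11, 55.
Subgroups by order — order 1: 1; order 5: 1; order 11: 1; order 55: 1.
Total: 1 + 1 + 1 + 1 = 4.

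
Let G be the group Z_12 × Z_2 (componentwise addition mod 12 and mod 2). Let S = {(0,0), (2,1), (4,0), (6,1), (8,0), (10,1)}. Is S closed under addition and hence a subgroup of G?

|S| = 6 divides |G| = 24, consistent with Lagrange.
S contains the identity, every element's inverse is in S, and S is closed under +: it is a subgroup.
In fact S = ⟨(2,1)⟩.

Yes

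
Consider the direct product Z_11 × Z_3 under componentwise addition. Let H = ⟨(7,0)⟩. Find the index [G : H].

3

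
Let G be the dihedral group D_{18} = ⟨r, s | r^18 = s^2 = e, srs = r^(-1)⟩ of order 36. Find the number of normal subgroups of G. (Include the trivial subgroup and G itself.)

9

G has 45 subgroups. Checking conjugation-invariance by order — order 1: 1/1 normal; order 2: 1/19 normal; order 3: 1/1 normal; order 4: 0/9 normal; order 6: 1/7 normal; order 9: 1/1 normal; order 12: 0/3 normal; order 18: 3/3 normal; order 36: 1/1 normal.
Total normal subgroups: 9.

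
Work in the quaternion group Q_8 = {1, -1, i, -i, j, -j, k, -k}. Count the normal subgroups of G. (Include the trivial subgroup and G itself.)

6

G has 6 subgroups. Checking conjugation-invariance by order — order 1: 1/1 normal; order 2: 1/1 normal; order 4: 3/3 normal; order 8: 1/1 normal.
Total normal subgroups: 6.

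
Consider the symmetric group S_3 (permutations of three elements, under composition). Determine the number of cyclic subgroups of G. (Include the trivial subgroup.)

A cyclic subgroup of order d is generated by each of its φ(d) elements of order d, so the cyclic subgroups of order d number (#elements of order d)/φ(d).
Cyclic subgroups by order — order 1: 1; order 2: 3; order 3: 1.
Total: 5.

5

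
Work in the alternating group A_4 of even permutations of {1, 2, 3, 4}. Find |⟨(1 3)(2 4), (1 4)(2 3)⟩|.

|⟨(1 3)(2 4)⟩| = 2 and |⟨(1 4)(2 3)⟩| = 2, so |H| is a multiple of lcm(2, 2) = 2 and divides |G| = 12.
Closing under the operation: H = {e, (1 2)(3 4), (1 3)(2 4), (1 4)(2 3)}, so |H| = 4.

4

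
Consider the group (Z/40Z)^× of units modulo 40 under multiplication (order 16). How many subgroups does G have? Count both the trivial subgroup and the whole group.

27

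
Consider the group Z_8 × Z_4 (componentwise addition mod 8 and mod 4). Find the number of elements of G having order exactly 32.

0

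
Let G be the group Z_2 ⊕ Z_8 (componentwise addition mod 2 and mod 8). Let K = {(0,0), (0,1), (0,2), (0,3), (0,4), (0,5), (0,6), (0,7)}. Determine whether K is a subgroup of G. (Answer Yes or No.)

Yes

|K| = 8 divides |G| = 16, consistent with Lagrange.
K contains the identity, every element's inverse is in K, and K is closed under +: it is a subgroup.
In fact K = ⟨(0,1)⟩.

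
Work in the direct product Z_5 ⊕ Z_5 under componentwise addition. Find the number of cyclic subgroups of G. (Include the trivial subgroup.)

Group the elements of G by the cyclic subgroup they generate; each cyclic subgroup of order d accounts for φ(d) elements.
Cyclic subgroups by order — order 1: 1; order 5: 6.
Total: 7.

7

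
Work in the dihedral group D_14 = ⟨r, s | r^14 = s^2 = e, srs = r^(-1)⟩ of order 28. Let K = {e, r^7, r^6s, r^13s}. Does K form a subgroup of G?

|K| = 4 divides |G| = 28, consistent with Lagrange.
K contains the identity, every element's inverse is in K, and K is closed under ·: it is a subgroup.

Yes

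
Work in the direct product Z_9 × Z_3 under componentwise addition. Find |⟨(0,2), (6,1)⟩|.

|⟨(0,2)⟩| = 3 and |⟨(6,1)⟩| = 3, so |H| is a multiple of lcm(3, 3) = 3 and divides |G| = 27.
Closing under the operation: H = {(0,0), (0,1), (0,2), (3,0), (3,1), (3,2), (6,0), (6,1), (6,2)}, so |H| = 9.

9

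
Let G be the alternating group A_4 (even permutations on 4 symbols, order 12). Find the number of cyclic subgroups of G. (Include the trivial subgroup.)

Group the elements of G by the cyclic subgroup they generate; each cyclic subgroup of order d accounts for φ(d) elements.
Cyclic subgroups by order — order 1: 1; order 2: 3; order 3: 4.
Total: 8.

8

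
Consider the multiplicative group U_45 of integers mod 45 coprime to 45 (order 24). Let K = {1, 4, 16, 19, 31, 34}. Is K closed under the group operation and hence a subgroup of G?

|K| = 6 divides |G| = 24, consistent with Lagrange.
K contains the identity, every element's inverse is in K, and K is closed under ·: it is a subgroup.
In fact K = ⟨34⟩.

Yes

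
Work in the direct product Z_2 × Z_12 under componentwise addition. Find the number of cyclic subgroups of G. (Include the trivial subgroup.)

12

Each element a generates a cyclic subgroup ⟨a⟩; distinct elements may generate the same one (a cyclic group of order d has φ(d) generators).
Cyclic subgroups by order — order 1: 1; order 2: 3; order 3: 1; order 4: 2; order 6: 3; order 12: 2.
Total: 12.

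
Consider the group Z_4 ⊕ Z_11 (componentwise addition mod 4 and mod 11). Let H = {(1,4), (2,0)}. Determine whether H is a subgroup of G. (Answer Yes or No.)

The identity (0,0) ∉ H, so H is not a subgroup.

No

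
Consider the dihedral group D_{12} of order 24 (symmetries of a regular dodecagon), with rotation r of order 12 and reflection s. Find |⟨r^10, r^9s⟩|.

|⟨r^10⟩| = 6 and |⟨r^9s⟩| = 2, so |H| is a multiple of lcm(6, 2) = 6 and divides |G| = 24.
Closing under the operation: H = {e, r^2, r^4, r^6, r^8, r^10, rs, r^3s, r^5s, r^7s, r^9s, r^11s}, so |H| = 12.

12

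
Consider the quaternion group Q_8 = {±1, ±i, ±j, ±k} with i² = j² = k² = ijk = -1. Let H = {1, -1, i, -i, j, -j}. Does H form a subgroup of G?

|H| = 6 does not divide |G| = 8, so by Lagrange H is not a subgroup.

No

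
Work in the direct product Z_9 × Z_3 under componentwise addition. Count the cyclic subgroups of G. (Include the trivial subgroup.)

A cyclic subgroup of order d is generated by each of its φ(d) elements of order d, so the cyclic subgroups of order d number (#elements of order d)/φ(d).
Cyclic subgroups by order — order 1: 1; order 3: 4; order 9: 3.
Total: 8.

8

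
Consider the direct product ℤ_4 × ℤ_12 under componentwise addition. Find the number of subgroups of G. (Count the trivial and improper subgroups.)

|G| = 48, so by Lagrange every subgroup order divides 48. Divisors: 1, 2, 3, 4, 6, 8, 12, 16, 24, 48.
Subgroups by order — order 1: 1; order 2: 3; order 3: 1; order 4: 7; order 6: 3; order 8: 3; order 12: 7; order 16: 1; order 24: 3; order 48: 1.
Total: 1 + 3 + 1 + 7 + 3 + 3 + 7 + 1 + 3 + 1 = 30.

30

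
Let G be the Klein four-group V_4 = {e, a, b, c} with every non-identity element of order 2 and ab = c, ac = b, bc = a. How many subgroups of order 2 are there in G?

|G| = 4 and 2 | 4, so subgroups of order 2 are possible by Lagrange.
The subgroups of order 2 are: {e, a}; {e, b}; {e, c}.
So G has 3 subgroups of order 2.

3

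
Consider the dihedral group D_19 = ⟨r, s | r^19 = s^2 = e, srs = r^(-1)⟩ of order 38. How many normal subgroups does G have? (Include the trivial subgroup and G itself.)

3

G has 22 subgroups. Checking conjugation-invariance by order — order 1: 1/1 normal; order 2: 0/19 normal; order 19: 1/1 normal; order 38: 1/1 normal.
Total normal subgroups: 3.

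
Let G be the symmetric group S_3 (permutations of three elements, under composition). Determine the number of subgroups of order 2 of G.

|G| = 6 and 2 | 6, so subgroups of order 2 are possible by Lagrange.
The subgroups of order 2 are: {e, (1 2)}; {e, (1 3)}; {e, (2 3)}.
So G has 3 subgroups of order 2.

3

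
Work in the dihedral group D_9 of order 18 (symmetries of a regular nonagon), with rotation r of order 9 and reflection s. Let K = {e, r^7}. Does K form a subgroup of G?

No

r^7 ∈ K but its inverse r^2 ∉ K, so K is not a subgroup.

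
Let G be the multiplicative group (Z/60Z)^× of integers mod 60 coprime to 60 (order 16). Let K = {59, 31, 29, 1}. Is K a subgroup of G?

Yes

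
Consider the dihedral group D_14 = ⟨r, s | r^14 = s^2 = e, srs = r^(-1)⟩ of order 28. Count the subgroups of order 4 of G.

7

|G| = 28 and 4 | 28, so subgroups of order 4 are possible by Lagrange.
The subgroups of order 4 are: {e, r^7, r^3s, r^10s}; {e, r^7, r^4s, r^11s}; {e, r^7, r^5s, r^12s}; {e, r^7, r^6s, r^13s}; … (7 in all).
So G has 7 subgroups of order 4.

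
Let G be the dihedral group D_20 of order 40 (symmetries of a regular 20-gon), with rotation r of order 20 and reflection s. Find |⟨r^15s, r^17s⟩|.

20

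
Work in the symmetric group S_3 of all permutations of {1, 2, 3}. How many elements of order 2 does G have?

The elements of order 2 are: (2 3), (1 2), (1 3).
That's 3.

3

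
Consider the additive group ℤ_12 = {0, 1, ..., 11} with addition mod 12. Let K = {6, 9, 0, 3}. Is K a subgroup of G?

|K| = 4 divides |G| = 12, consistent with Lagrange.
K contains the identity, every element's inverse is in K, and K is closed under +: it is a subgroup.
In fact K = ⟨9⟩.

Yes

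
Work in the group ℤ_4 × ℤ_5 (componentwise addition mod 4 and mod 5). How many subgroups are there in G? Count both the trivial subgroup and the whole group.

6

|G| = 20, so by Lagrange every subgroup order divides 20. Divisors: 1, 2, 4, 5, 10, 20.
Subgroups by order — order 1: 1; order 2: 1; order 4: 1; order 5: 1; order 10: 1; order 20: 1.
Total: 1 + 1 + 1 + 1 + 1 + 1 = 6.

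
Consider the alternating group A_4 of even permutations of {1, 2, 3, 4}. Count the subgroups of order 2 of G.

3

|G| = 12 and 2 | 12, so subgroups of order 2 are possible by Lagrange.
The subgroups of order 2 are: {e, (1 2)(3 4)}; {e, (1 3)(2 4)}; {e, (1 4)(2 3)}.
So G has 3 subgroups of order 2.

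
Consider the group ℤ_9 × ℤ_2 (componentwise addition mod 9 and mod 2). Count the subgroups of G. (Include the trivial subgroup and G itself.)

6

|G| = 18, so by Lagrange every subgroup order divides 18. Divisors: 1, 2, 3, 6, 9, 18.
Subgroups by order — order 1: 1; order 2: 1; order 3: 1; order 6: 1; order 9: 1; order 18: 1.
Total: 1 + 1 + 1 + 1 + 1 + 1 = 6.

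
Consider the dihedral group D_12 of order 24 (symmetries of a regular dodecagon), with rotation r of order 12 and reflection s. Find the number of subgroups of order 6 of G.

|G| = 24 and 6 | 24, so subgroups of order 6 are possible by Lagrange.
The subgroups of order 6 are: {e, r^2, r^4, r^6, r^8, r^10}; {e, r^4, r^8, r^2s, r^6s, r^10s}; {e, r^4, r^8, r^3s, r^7s, r^11s}; {e, r^4, r^8, s, r^4s, r^8s}; … (5 in all).
So G has 5 subgroups of order 6.

5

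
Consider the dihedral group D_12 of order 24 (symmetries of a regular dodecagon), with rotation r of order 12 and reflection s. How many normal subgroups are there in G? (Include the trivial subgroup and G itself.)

9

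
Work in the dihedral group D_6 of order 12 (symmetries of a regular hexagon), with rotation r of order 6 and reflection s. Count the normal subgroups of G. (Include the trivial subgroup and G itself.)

7

G has 16 subgroups. Checking conjugation-invariance by order — order 1: 1/1 normal; order 2: 1/7 normal; order 3: 1/1 normal; order 4: 0/3 normal; order 6: 3/3 normal; order 12: 1/1 normal.
Total normal subgroups: 7.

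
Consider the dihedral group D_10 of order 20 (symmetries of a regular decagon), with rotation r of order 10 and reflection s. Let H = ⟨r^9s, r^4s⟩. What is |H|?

4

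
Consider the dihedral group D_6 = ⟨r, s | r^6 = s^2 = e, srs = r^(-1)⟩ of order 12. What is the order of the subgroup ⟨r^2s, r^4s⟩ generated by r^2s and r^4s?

6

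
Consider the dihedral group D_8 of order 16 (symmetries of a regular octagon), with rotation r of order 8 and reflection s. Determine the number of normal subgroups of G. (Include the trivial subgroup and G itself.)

G has 19 subgroups. Checking conjugation-invariance by order — order 1: 1/1 normal; order 2: 1/9 normal; order 4: 1/5 normal; order 8: 3/3 normal; order 16: 1/1 normal.
Total normal subgroups: 7.

7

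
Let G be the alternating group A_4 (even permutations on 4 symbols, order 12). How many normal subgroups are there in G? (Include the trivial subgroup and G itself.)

3

G has 10 subgroups. Checking conjugation-invariance by order — order 1: 1/1 normal; order 2: 0/3 normal; order 3: 0/4 normal; order 4: 1/1 normal; order 12: 1/1 normal.
Total normal subgroups: 3.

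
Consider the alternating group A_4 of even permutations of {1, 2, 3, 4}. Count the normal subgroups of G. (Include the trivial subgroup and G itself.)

3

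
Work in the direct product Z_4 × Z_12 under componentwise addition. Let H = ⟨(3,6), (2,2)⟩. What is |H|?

|⟨(3,6)⟩| = 4 and |⟨(2,2)⟩| = 6, so |H| is a multiple of lcm(4, 6) = 12 and divides |G| = 48.
Closing under the operation: H = {(0,0), (0,2), (0,4), (0,6), (0,8), (0,10), (1,0), (1,2), (1,4), (1,6), (1,8), (1,10), (2,0), (2,2), (2,4), (2,6), (2,8), (2,10), (3,0), (3,2), (3,4), (3,6), (3,8), (3,10)}, so |H| = 24.

24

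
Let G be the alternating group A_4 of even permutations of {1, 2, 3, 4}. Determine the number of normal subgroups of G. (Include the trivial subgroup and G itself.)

G has 10 subgroups. Checking conjugation-invariance by order — order 1: 1/1 normal; order 2: 0/3 normal; order 3: 0/4 normal; order 4: 1/1 normal; order 12: 1/1 normal.
Total normal subgroups: 3.

3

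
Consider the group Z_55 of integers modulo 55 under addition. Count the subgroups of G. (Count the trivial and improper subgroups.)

Subgroups of the cyclic group Z_55 correspond bijectively to divisors of 55.
Divisors of 55: 1, 5, 11, 55.
So Z_55 has 4 subgroups.

4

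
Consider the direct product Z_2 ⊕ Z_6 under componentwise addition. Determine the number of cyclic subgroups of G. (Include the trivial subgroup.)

8

Group the elements of G by the cyclic subgroup they generate; each cyclic subgroup of order d accounts for φ(d) elements.
Cyclic subgroups by order — order 1: 1; order 2: 3; order 3: 1; order 6: 3.
Total: 8.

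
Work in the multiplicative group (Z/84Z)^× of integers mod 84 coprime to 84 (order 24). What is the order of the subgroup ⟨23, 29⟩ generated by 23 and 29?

12

|⟨23⟩| = 6 and |⟨29⟩| = 2, so |H| is a multiple of lcm(6, 2) = 6 and divides |G| = 24.
Closing under the operation: H = {1, 11, 23, 25, 29, 37, 43, 53, 65, 67, 71, 79}, so |H| = 12.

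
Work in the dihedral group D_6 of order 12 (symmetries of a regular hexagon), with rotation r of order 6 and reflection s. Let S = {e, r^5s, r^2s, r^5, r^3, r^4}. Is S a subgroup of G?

No

r^4 ∈ S but its inverse r^2 ∉ S, so S is not a subgroup.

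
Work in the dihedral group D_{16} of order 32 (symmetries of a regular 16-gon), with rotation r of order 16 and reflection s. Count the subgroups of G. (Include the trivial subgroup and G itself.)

|G| = 32, so by Lagrange every subgroup order divides 32. Divisors: 1, 2, 4, 8, 16, 32.
Subgroups by order — order 1: 1; order 2: 17; order 4: 9; order 8: 5; order 16: 3; order 32: 1.
Total: 1 + 17 + 9 + 5 + 3 + 1 = 36.

36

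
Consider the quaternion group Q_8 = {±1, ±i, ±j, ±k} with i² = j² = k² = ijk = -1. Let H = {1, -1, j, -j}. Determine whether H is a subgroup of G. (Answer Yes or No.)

Yes

|H| = 4 divides |G| = 8, consistent with Lagrange.
H contains the identity, every element's inverse is in H, and H is closed under ·: it is a subgroup.
In fact H = ⟨j⟩.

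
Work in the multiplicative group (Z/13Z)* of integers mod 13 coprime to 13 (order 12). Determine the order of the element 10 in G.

6

Compute successive powers of 10 mod 13: 10, 9, 12, 3, 4, 1; 10^6 ≡ 1 (mod 13).
So |⟨10⟩| = 6.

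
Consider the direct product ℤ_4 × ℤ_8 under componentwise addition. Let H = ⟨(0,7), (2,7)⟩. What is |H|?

16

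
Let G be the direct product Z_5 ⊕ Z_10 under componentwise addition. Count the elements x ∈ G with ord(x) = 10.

An element (a,b) has order lcm(ord(a), ord(b)); count pairs with lcm equal to 10.
Enumerating gives 24 such elements.

24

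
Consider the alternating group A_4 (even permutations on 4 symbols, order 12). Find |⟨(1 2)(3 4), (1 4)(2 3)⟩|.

|⟨(1 2)(3 4)⟩| = 2 and |⟨(1 4)(2 3)⟩| = 2, so |H| is a multiple of lcm(2, 2) = 2 and divides |G| = 12.
Closing under the operation: H = {e, (1 2)(3 4), (1 3)(2 4), (1 4)(2 3)}, so |H| = 4.

4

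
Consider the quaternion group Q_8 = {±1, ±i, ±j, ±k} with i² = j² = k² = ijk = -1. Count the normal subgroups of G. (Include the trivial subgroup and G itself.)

6

G has 6 subgroups. Checking conjugation-invariance by order — order 1: 1/1 normal; order 2: 1/1 normal; order 4: 3/3 normal; order 8: 1/1 normal.
Total normal subgroups: 6.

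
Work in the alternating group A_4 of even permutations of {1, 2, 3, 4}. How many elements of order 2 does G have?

3

The elements of order 2 are: (1 2)(3 4), (1 3)(2 4), (1 4)(2 3).
That's 3.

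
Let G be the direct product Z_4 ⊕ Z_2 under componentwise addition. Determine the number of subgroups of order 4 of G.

|G| = 8 and 4 | 8, so subgroups of order 4 are possible by Lagrange.
The subgroups of order 4 are: {(0,0), (0,1), (2,0), (2,1)}; {(0,0), (1,0), (2,0), (3,0)}; {(0,0), (1,1), (2,0), (3,1)}.
So G has 3 subgroups of order 4.

3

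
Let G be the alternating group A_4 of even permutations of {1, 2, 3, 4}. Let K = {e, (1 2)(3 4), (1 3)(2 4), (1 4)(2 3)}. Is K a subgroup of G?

|K| = 4 divides |G| = 12, consistent with Lagrange.
K contains the identity, every element's inverse is in K, and K is closed under ∘: it is a subgroup.

Yes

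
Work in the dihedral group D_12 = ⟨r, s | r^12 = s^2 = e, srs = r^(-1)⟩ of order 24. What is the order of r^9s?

Computing powers of r^9s: the smallest k with (r^9s)^k = e is k = 2.

2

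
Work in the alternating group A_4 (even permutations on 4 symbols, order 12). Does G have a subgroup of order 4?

4 | 12. A subgroup of order 4 is {e, (1 2)(3 4), (1 3)(2 4), (1 4)(2 3)}.

Yes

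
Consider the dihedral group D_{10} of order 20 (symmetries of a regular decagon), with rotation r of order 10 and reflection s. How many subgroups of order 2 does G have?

|G| = 20 and 2 | 20, so subgroups of order 2 are possible by Lagrange.
The subgroups of order 2 are: {e, r^2s}; {e, r^3s}; {e, r^4s}; {e, r^5}; … (11 in all).
So G has 11 subgroups of order 2.

11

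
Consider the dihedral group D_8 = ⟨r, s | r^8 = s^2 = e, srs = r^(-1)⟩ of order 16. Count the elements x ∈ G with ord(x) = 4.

The elements of order 4 are: r^2, r^6.
That's 2.

2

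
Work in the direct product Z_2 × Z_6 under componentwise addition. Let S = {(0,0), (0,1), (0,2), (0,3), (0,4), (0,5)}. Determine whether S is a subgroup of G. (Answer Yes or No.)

Yes

|S| = 6 divides |G| = 12, consistent with Lagrange.
S contains the identity, every element's inverse is in S, and S is closed under +: it is a subgroup.
In fact S = ⟨(0,1)⟩.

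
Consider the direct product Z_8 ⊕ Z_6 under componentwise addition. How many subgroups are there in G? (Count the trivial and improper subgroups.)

22

|G| = 48, so by Lagrange every subgroup order divides 48. Divisors: 1, 2, 3, 4, 6, 8, 12, 16, 24, 48.
Subgroups by order — order 1: 1; order 2: 3; order 3: 1; order 4: 3; order 6: 3; order 8: 3; order 12: 3; order 16: 1; order 24: 3; order 48: 1.
Total: 1 + 3 + 1 + 3 + 3 + 3 + 3 + 1 + 3 + 1 = 22.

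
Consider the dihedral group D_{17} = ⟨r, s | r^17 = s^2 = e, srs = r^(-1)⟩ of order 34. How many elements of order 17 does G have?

16

Enumerating element orders in G gives 16 elements of order 17.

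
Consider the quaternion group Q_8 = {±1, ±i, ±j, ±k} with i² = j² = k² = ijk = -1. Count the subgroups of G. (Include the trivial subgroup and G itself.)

|G| = 8, so by Lagrange every subgroup order divides 8. Divisors: 1, 2, 4, 8.
Subgroups by order — order 1: 1; order 2: 1; order 4: 3; order 8: 1.
Total: 1 + 1 + 3 + 1 = 6.

6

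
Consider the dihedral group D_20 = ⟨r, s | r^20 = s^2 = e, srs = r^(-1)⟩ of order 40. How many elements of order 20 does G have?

The elements of order 20 are: r, r^3, r^7, r^9, r^11, r^13, r^17, r^19.
That's 8.

8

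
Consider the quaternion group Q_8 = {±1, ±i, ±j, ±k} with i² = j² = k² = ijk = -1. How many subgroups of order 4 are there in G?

|G| = 8 and 4 | 8, so subgroups of order 4 are possible by Lagrange.
The subgroups of order 4 are: {1, -1, i, -i}; {1, -1, j, -j}; {1, -1, k, -k}.
So G has 3 subgroups of order 4.

3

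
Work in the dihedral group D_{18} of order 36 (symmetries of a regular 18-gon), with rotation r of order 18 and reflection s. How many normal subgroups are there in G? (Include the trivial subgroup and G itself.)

G has 45 subgroups. Checking conjugation-invariance by order — order 1: 1/1 normal; order 2: 1/19 normal; order 3: 1/1 normal; order 4: 0/9 normal; order 6: 1/7 normal; order 9: 1/1 normal; order 12: 0/3 normal; order 18: 3/3 normal; order 36: 1/1 normal.
Total normal subgroups: 9.

9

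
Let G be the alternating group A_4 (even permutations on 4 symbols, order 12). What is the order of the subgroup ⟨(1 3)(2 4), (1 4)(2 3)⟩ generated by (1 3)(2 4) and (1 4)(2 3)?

|⟨(1 3)(2 4)⟩| = 2 and |⟨(1 4)(2 3)⟩| = 2, so |H| is a multiple of lcm(2, 2) = 2 and divides |G| = 12.
Closing under the operation: H = {e, (1 2)(3 4), (1 3)(2 4), (1 4)(2 3)}, so |H| = 4.

4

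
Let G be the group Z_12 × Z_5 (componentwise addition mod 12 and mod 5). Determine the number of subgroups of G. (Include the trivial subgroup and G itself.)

|G| = 60, so by Lagrange every subgroup order divides 60. Divisors: 1, 2, 3, 4, 5, 6, 10, 12, 15, 20, 30, 60.
Subgroups by order — order 1: 1; order 2: 1; order 3: 1; order 4: 1; order 5: 1; order 6: 1; order 10: 1; order 12: 1; order 15: 1; order 20: 1; order 30: 1; order 60: 1.
Total: 1 + 1 + 1 + 1 + 1 + 1 + 1 + 1 + 1 + 1 + 1 + 1 = 12.

12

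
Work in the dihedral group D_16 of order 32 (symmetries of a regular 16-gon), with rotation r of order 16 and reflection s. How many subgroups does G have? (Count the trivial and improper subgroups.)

|G| = 32, so by Lagrange every subgroup order divides 32. Divisors: 1, 2, 4, 8, 16, 32.
Subgroups by order — order 1: 1; order 2: 17; order 4: 9; order 8: 5; order 16: 3; order 32: 1.
Total: 1 + 17 + 9 + 5 + 3 + 1 = 36.

36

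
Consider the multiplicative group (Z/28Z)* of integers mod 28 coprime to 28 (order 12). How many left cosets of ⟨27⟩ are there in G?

|⟨27⟩| = 2 and |G| = 12.
By Lagrange, [G : H] = |G|/|H| = 12/2 = 6.

6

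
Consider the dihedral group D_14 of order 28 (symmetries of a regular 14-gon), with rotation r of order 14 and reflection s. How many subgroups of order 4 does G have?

7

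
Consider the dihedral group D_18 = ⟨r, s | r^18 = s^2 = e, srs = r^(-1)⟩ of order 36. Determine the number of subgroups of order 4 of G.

9

|G| = 36 and 4 | 36, so subgroups of order 4 are possible by Lagrange.
The subgroups of order 4 are: {e, r^9, rs, r^10s}; {e, r^9, r^2s, r^11s}; {e, r^9, r^3s, r^12s}; {e, r^9, r^4s, r^13s}; … (9 in all).
So G has 9 subgroups of order 4.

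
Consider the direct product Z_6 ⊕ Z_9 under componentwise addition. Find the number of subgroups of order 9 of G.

|G| = 54 and 9 | 54, so subgroups of order 9 are possible by Lagrange.
The subgroups of order 9 are: {(0,0), (0,1), (0,2), (0,3), (0,4), (0,5), (0,6), (0,7), (0,8)}; {(0,0), (0,3), (0,6), (2,0), (2,3), (2,6), (4,0), (4,3), (4,6)}; {(0,0), (0,3), (0,6), (2,1), (2,4), (2,7), (4,2), (4,5), (4,8)}; {(0,0), (0,3), (0,6), (2,2), (2,5), (2,8), (4,1), (4,4), (4,7)}.
So G has 4 subgroups of order 9.

4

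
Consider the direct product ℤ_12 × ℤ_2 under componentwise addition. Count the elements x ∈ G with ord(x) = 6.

6

An element (a,b) has order lcm(ord(a), ord(b)); count pairs with lcm equal to 6.
Enumerating gives 6 such elements.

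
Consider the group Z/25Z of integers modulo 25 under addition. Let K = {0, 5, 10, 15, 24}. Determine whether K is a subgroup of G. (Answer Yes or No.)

No

5 ∈ K but its inverse 20 ∉ K, so K is not a subgroup.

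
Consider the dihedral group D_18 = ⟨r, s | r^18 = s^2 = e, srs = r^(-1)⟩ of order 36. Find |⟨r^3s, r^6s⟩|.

12

|⟨r^3s⟩| = 2 and |⟨r^6s⟩| = 2, so |H| is a multiple of lcm(2, 2) = 2 and divides |G| = 36.
Closing under the operation: H = {e, r^3, r^6, r^9, r^12, r^15, s, r^3s, r^6s, r^9s, r^12s, r^15s}, so |H| = 12.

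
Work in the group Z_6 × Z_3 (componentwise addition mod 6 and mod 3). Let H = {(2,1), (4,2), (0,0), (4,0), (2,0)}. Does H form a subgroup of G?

|H| = 5 does not divide |G| = 18, so by Lagrange H is not a subgroup.

No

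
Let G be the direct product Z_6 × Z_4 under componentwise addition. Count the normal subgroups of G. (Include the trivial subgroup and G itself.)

16

G is abelian, so every subgroup is normal.
G has 16 subgroups in total, hence 16 normal subgroups.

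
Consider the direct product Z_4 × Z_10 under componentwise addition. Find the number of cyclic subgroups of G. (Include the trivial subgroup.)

Each element a generates a cyclic subgroup ⟨a⟩; distinct elements may generate the same one (a cyclic group of order d has φ(d) generators).
Cyclic subgroups by order — order 1: 1; order 2: 3; order 4: 2; order 5: 1; order 10: 3; order 20: 2.
Total: 12.

12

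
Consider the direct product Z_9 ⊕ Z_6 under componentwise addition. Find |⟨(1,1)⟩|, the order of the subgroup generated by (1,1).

The order of (1,1) in Z_9 × Z_6 is lcm(ord(1) in Z_9, ord(1) in Z_6).
ord(1) = 9 and ord(1) = 6, so |⟨(1,1)⟩| = lcm(9, 6) = 18.

18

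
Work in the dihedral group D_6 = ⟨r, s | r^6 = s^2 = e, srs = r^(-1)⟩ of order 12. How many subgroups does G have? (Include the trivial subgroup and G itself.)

|G| = 12, so by Lagrange every subgroup order divides 12. Divisors: 1, 2, 3, 4, 6, 12.
Subgroups by order — order 1: 1; order 2: 7; order 3: 1; order 4: 3; order 6: 3; order 12: 1.
Total: 1 + 7 + 1 + 3 + 3 + 1 = 16.

16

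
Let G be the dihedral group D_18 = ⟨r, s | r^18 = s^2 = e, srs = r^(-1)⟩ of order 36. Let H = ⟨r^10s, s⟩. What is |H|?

|⟨r^10s⟩| = 2 and |⟨s⟩| = 2, so |H| is a multiple of lcm(2, 2) = 2 and divides |G| = 36.
Closing under the operation: H = {e, r^2, r^4, r^6, r^8, r^10, r^12, r^14, r^16, s, r^2s, r^4s, r^6s, r^8s, r^10s, r^12s, r^14s, r^16s}, so |H| = 18.

18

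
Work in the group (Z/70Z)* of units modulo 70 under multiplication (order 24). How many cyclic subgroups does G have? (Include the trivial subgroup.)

A cyclic subgroup of order d is generated by each of its φ(d) elements of order d, so the cyclic subgroups of order d number (#elements of order d)/φ(d).
Cyclic subgroups by order — order 1: 1; order 2: 3; order 3: 1; order 4: 2; order 6: 3; order 12: 2.
Total: 12.

12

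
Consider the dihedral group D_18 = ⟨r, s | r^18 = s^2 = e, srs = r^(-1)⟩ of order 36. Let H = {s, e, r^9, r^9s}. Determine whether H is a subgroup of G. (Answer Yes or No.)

Yes

|H| = 4 divides |G| = 36, consistent with Lagrange.
H contains the identity, every element's inverse is in H, and H is closed under ·: it is a subgroup.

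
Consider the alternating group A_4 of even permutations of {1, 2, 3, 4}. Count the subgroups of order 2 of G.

3

|G| = 12 and 2 | 12, so subgroups of order 2 are possible by Lagrange.
The subgroups of order 2 are: {e, (1 2)(3 4)}; {e, (1 3)(2 4)}; {e, (1 4)(2 3)}.
So G has 3 subgroups of order 2.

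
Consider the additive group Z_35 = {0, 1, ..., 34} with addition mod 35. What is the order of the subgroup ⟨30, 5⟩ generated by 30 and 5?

7

|⟨30⟩| = 7 and |⟨5⟩| = 7, so |H| is a multiple of lcm(7, 7) = 7 and divides |G| = 35.
Closing under the operation: H = {0, 5, 10, 15, 20, 25, 30}, so |H| = 7.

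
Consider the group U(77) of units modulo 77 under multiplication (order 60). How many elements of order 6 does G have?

6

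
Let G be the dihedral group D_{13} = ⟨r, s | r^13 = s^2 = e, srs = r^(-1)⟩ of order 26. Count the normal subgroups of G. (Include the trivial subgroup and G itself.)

G has 16 subgroups. Checking conjugation-invariance by order — order 1: 1/1 normal; order 2: 0/13 normal; order 13: 1/1 normal; order 26: 1/1 normal.
Total normal subgroups: 3.

3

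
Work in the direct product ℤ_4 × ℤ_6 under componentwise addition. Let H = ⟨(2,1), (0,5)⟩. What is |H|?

|⟨(2,1)⟩| = 6 and |⟨(0,5)⟩| = 6, so |H| is a multiple of lcm(6, 6) = 6 and divides |G| = 24.
Closing under the operation: H = {(0,0), (0,1), (0,2), (0,3), (0,4), (0,5), (2,0), (2,1), (2,2), (2,3), (2,4), (2,5)}, so |H| = 12.

12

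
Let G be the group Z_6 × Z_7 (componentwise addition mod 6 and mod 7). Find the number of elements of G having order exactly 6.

2

An element (a,b) has order lcm(ord(a), ord(b)); count pairs with lcm equal to 6.
Enumerating gives 2 such elements.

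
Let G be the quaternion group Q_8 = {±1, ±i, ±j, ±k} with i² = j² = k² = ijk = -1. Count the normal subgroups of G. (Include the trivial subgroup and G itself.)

6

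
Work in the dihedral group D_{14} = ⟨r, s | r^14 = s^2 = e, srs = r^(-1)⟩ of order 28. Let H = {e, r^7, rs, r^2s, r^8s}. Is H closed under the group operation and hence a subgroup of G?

No

|H| = 5 does not divide |G| = 28, so by Lagrange H is not a subgroup.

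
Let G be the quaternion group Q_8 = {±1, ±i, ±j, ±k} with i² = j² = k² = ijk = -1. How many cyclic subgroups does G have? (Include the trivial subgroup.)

Group the elements of G by the cyclic subgroup they generate; each cyclic subgroup of order d accounts for φ(d) elements.
Cyclic subgroups by order — order 1: 1; order 2: 1; order 4: 3.
Total: 5.

5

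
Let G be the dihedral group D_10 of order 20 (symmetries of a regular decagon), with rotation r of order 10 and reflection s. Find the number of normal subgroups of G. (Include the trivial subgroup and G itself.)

G has 22 subgroups. Checking conjugation-invariance by order — order 1: 1/1 normal; order 2: 1/11 normal; order 4: 0/5 normal; order 5: 1/1 normal; order 10: 3/3 normal; order 20: 1/1 normal.
Total normal subgroups: 7.

7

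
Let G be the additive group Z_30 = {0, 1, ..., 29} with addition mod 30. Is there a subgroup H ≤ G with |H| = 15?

15 | 30. A subgroup of order 15 is {0, 2, 4, 6, 8, 10, 12, 14, 16, 18, 20, 22, 24, 26, 28}.

Yes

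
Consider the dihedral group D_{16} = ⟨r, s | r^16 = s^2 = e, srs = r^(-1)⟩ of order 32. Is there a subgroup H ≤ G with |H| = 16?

Yes

16 | 32. A subgroup of order 16 is {e, r, r^2, r^3, r^4, r^5, r^6, r^7, r^8, r^9, r^10, r^11, r^12, r^13, r^14, r^15}.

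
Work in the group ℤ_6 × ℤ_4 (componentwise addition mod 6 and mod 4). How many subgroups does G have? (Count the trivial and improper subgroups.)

|G| = 24, so by Lagrange every subgroup order divides 24. Divisors: 1, 2, 3, 4, 6, 8, 12, 24.
Subgroups by order — order 1: 1; order 2: 3; order 3: 1; order 4: 3; order 6: 3; order 8: 1; order 12: 3; order 24: 1.
Total: 1 + 3 + 1 + 3 + 3 + 1 + 3 + 1 = 16.

16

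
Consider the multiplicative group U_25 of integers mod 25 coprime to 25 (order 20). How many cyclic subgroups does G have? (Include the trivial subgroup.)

6

A cyclic subgroup of order d is generated by each of its φ(d) elements of order d, so the cyclic subgroups of order d number (#elements of order d)/φ(d).
Cyclic subgroups by order — order 1: 1; order 2: 1; order 4: 1; order 5: 1; order 10: 1; order 20: 1.
Total: 6.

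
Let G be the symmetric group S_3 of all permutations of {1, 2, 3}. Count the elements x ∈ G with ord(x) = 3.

2

The elements of order 3 are: (1 2 3), (1 3 2).
That's 2.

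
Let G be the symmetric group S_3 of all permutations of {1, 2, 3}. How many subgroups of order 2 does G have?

3

|G| = 6 and 2 | 6, so subgroups of order 2 are possible by Lagrange.
The subgroups of order 2 are: {e, (1 2)}; {e, (1 3)}; {e, (2 3)}.
So G has 3 subgroups of order 2.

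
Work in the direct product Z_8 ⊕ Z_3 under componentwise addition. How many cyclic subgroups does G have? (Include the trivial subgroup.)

8

Group the elements of G by the cyclic subgroup they generate; each cyclic subgroup of order d accounts for φ(d) elements.
Cyclic subgroups by order — order 1: 1; order 2: 1; order 3: 1; order 4: 1; order 6: 1; order 8: 1; order 12: 1; order 24: 1.
Total: 8.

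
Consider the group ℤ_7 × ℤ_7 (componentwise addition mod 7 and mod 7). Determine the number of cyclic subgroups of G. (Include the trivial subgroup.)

9

Group the elements of G by the cyclic subgroup they generate; each cyclic subgroup of order d accounts for φ(d) elements.
Cyclic subgroups by order — order 1: 1; order 7: 8.
Total: 9.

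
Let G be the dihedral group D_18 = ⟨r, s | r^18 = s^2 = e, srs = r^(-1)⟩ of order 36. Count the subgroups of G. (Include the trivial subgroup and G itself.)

|G| = 36, so by Lagrange every subgroup order divides 36. Divisors: 1, 2, 3, 4, 6, 9, 12, 18, 36.
Subgroups by order — order 1: 1; order 2: 19; order 3: 1; order 4: 9; order 6: 7; order 9: 1; order 12: 3; order 18: 3; order 36: 1.
Total: 1 + 19 + 1 + 9 + 7 + 1 + 3 + 3 + 1 = 45.

45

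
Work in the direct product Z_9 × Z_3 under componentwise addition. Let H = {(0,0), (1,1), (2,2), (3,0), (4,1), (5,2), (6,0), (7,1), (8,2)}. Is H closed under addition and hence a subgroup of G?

Yes

|H| = 9 divides |G| = 27, consistent with Lagrange.
H contains the identity, every element's inverse is in H, and H is closed under +: it is a subgroup.
In fact H = ⟨(7,1)⟩.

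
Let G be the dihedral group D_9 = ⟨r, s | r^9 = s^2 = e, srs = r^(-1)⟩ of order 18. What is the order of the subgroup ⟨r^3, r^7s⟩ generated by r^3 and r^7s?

6

|⟨r^3⟩| = 3 and |⟨r^7s⟩| = 2, so |H| is a multiple of lcm(3, 2) = 6 and divides |G| = 18.
Closing under the operation: H = {e, r^3, r^6, rs, r^4s, r^7s}, so |H| = 6.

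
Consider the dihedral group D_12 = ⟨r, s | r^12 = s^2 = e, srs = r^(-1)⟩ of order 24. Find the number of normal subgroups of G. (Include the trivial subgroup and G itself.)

9

G has 34 subgroups. Checking conjugation-invariance by order — order 1: 1/1 normal; order 2: 1/13 normal; order 3: 1/1 normal; order 4: 1/7 normal; order 6: 1/5 normal; order 8: 0/3 normal; order 12: 3/3 normal; order 24: 1/1 normal.
Total normal subgroups: 9.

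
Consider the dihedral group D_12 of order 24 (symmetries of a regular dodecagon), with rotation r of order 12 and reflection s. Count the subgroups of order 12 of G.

|G| = 24 and 12 | 24, so subgroups of order 12 are possible by Lagrange.
The subgroups of order 12 are: {e, r, r^2, r^3, r^4, r^5, r^6, r^7, r^8, r^9, r^10, r^11}; {e, r^2, r^4, r^6, r^8, r^10, s, r^2s, r^4s, r^6s, r^8s, r^10s}; {e, r^2, r^4, r^6, r^8, r^10, rs, r^3s, r^5s, r^7s, r^9s, r^11s}.
So G has 3 subgroups of order 12.

3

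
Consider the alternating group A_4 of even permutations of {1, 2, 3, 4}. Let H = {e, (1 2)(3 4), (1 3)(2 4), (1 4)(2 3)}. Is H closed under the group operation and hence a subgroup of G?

Yes

|H| = 4 divides |G| = 12, consistent with Lagrange.
H contains the identity, every element's inverse is in H, and H is closed under ∘: it is a subgroup.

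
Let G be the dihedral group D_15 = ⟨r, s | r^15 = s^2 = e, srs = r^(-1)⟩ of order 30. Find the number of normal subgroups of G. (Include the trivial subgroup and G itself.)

5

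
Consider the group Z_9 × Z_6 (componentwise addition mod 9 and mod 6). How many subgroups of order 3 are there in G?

4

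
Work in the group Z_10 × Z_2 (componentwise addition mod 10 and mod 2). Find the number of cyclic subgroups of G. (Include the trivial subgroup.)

A cyclic subgroup of order d is generated by each of its φ(d) elements of order d, so the cyclic subgroups of order d number (#elements of order d)/φ(d).
Cyclic subgroups by order — order 1: 1; order 2: 3; order 5: 1; order 10: 3.
Total: 8.

8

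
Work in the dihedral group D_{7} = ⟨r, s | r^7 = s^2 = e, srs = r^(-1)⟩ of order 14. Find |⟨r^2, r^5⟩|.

|⟨r^2⟩| = 7 and |⟨r^5⟩| = 7, so |H| is a multiple of lcm(7, 7) = 7 and divides |G| = 14.
Closing under the operation: H = {e, r, r^2, r^3, r^4, r^5, r^6}, so |H| = 7.

7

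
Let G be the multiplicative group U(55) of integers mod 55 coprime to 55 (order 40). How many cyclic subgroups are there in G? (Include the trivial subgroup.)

12

A cyclic subgroup of order d is generated by each of its φ(d) elements of order d, so the cyclic subgroups of order d number (#elements of order d)/φ(d).
Cyclic subgroups by order — order 1: 1; order 2: 3; order 4: 2; order 5: 1; order 10: 3; order 20: 2.
Total: 12.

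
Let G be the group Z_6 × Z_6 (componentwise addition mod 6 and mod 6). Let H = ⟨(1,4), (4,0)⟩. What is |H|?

18

|⟨(1,4)⟩| = 6 and |⟨(4,0)⟩| = 3, so |H| is a multiple of lcm(6, 3) = 6 and divides |G| = 36.
Closing under the operation: H = {(0,0), (0,2), (0,4), (1,0), (1,2), (1,4), (2,0), (2,2), (2,4), (3,0), (3,2), (3,4), (4,0), (4,2), (4,4), (5,0), (5,2), (5,4)}, so |H| = 18.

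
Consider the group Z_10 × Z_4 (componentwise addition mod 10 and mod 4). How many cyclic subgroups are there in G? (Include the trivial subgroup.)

Group the elements of G by the cyclic subgroup they generate; each cyclic subgroup of order d accounts for φ(d) elements.
Cyclic subgroups by order — order 1: 1; order 2: 3; order 4: 2; order 5: 1; order 10: 3; order 20: 2.
Total: 12.

12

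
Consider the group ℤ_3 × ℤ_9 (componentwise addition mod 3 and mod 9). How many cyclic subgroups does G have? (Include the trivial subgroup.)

A cyclic subgroup of order d is generated by each of its φ(d) elements of order d, so the cyclic subgroups of order d number (#elements of order d)/φ(d).
Cyclic subgroups by order — order 1: 1; order 3: 4; order 9: 3.
Total: 8.

8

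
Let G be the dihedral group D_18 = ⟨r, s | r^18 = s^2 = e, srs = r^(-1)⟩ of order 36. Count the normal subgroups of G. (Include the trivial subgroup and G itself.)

G has 45 subgroups. Checking conjugation-invariance by order — order 1: 1/1 normal; order 2: 1/19 normal; order 3: 1/1 normal; order 4: 0/9 normal; order 6: 1/7 normal; order 9: 1/1 normal; order 12: 0/3 normal; order 18: 3/3 normal; order 36: 1/1 normal.
Total normal subgroups: 9.

9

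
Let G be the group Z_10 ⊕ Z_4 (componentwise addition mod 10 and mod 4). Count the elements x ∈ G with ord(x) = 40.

0

An element (a,b) has order lcm(ord(a), ord(b)); count pairs with lcm equal to 40.
Enumerating gives 0 such elements.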